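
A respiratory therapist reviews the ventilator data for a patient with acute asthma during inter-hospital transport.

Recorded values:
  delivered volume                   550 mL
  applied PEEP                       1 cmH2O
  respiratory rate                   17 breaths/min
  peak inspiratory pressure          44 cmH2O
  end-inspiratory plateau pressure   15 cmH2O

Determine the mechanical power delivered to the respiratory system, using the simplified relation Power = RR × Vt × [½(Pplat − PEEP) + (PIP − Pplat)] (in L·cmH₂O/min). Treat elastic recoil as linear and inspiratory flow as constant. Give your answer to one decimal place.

336.6

Per-breath work = Vt × [½(Pplat−PEEP) + (PIP−Pplat)] = 0.550 × [0.5×14.0 + 29.0] = 0.550 × 36.0 = 19.8 L·cmH2O.
Power = 17 × 19.8 = 336.6 L·cmH2O/min.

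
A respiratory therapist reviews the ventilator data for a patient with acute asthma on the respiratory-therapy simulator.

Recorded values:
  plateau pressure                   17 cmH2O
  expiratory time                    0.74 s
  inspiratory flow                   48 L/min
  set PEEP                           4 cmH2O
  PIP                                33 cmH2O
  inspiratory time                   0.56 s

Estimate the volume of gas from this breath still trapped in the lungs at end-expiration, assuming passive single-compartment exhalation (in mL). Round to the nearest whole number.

153

Flow: 48 L/min ÷ 60 = 0.8 L/s.
Vt = flow × Ti = 0.8 L/s × 0.56 s × 1000 mL/L = 448.0 mL.
R = (PIP − Pplat)/V̇ = (33 − 17) / 0.8 = 16.0/0.8 = 20.0 cmH2O·s/L.
C = Vt/(Pplat − PEEP) = 448.0 / (17 − 4) = 448.0/13.0 = 34.462 mL/cmH2O.
τ = R × C = 20.0 × 0.03446 L/cmH2O = 0.6892 s.
Fraction remaining = e^(−Te/τ) = e^(−0.74/0.6892) = 0.3417.
Trapped volume = 448.0 × 0.3417 = 153.08 mL.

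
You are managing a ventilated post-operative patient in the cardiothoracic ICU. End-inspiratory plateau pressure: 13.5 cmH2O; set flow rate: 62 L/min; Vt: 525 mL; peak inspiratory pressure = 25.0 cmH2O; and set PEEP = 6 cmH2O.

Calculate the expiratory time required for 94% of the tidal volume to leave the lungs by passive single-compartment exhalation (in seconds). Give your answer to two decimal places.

2.19

Flow: 62 L/min ÷ 60 = 1.0333 L/s.
R = (PIP − Pplat)/V̇ = (25.0 − 13.5) / 1.0333 = 11.5/1.0333 = 11.129 cmH2O·s/L.
C = Vt/(Pplat − PEEP) = 525.0 / (13.5 − 6) = 525.0/7.5 = 70.0 mL/cmH2O.
τ = R × C = 11.129 × 0.07 L/cmH2O = 0.779 s.
t = −τ·ln(1 − 0.94) = −0.779·ln(0.06) = 2.192 s.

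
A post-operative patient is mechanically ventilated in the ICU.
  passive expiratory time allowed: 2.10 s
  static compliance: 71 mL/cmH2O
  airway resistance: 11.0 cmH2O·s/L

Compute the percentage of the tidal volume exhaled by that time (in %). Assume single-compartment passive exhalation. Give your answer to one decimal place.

93.2

τ = R × C = 11.0 × 71 mL/cmH2O = 11.0 × 0.071 L/cmH2O = 0.781 s.
Passive exhalation: V(t)/V₀ = e^(−t/τ) = e^(−2.10/0.781) = 0.06796.
Fraction exhaled = 1 − 0.06796 = 0.932 → 93.2%.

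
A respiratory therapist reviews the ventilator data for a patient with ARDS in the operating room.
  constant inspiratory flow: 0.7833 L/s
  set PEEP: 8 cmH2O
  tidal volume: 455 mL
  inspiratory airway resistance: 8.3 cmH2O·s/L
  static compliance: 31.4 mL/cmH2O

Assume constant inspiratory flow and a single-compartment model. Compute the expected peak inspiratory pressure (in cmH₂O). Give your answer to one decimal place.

Equation of motion (constant flow): PIP = Vt/C + R·V̇ + PEEP.
PIP = 455/31.4 + 8.3×0.7833 + 8 = 14.49 + 6.501 + 8 = 28.991 cmH2O.

29.0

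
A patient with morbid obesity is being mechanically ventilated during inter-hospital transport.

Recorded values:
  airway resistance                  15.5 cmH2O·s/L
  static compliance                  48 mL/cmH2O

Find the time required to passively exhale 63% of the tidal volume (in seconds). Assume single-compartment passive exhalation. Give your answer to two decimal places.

0.74

τ = R × C = 15.5 × 48 mL/cmH2O = 15.5 × 0.048 L/cmH2O = 0.744 s.
Exhaled fraction f = 1 − e^(−t/τ) → t = −τ·ln(1 − f) = −0.744·ln(0.37) = 0.7397 s.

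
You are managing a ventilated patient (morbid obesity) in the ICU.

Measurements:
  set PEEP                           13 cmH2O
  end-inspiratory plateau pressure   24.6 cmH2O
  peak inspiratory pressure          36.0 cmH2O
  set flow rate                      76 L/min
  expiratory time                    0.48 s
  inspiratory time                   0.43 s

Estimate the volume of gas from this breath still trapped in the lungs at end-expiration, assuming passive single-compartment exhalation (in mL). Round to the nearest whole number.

Flow: 76 L/min ÷ 60 = 1.2667 L/s.
Vt = flow × Ti = 1.2667 L/s × 0.43 s × 1000 mL/L = 544.68 mL.
R = (PIP − Pplat)/V̇ = (36.0 − 24.6) / 1.2667 = 11.4/1.2667 = 9.0 cmH2O·s/L.
C = Vt/(Pplat − PEEP) = 544.68 / (24.6 − 13) = 544.68/11.6 = 46.955 mL/cmH2O.
τ = R × C = 9.0 × 0.04696 L/cmH2O = 0.4226 s.
Fraction remaining = e^(−Te/τ) = e^(−0.48/0.4226) = 0.3212.
Trapped volume = 544.68 × 0.3212 = 174.95 mL.

175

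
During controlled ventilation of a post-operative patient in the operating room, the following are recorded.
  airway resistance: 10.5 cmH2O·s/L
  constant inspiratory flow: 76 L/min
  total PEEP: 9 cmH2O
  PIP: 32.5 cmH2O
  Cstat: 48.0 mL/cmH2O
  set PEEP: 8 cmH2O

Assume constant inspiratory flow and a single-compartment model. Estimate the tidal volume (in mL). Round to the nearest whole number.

Flow: 76 L/min ÷ 60 = 1.2667 L/s.
Total PEEP = 9 cmH2O (set 8 + intrinsic 1); this is the baseline alveolar pressure.
Equation of motion (constant flow): PIP = Vt/C + R·V̇ + PEEP.
Vt/C = PIP − R·V̇ − PEEP = 32.5 − 13.3 − 9 = 10.2 cmH2O.
Vt = C × 10.2 = 48.0 × 10.2 = 489.6 mL.

490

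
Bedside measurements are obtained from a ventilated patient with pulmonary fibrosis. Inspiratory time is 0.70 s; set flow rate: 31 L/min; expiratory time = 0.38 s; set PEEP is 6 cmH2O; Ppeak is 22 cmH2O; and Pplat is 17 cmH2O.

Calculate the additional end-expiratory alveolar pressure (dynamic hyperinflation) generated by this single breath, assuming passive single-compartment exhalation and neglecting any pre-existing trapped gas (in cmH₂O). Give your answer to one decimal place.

3.3

Flow: 31 L/min ÷ 60 = 0.5167 L/s.
Vt = flow × Ti = 0.5167 L/s × 0.70 s × 1000 mL/L = 361.69 mL.
R = (PIP − Pplat)/V̇ = (22 − 17) / 0.5167 = 5.0/0.5167 = 9.677 cmH2O·s/L.
C = Vt/(Pplat − PEEP) = 361.69 / (17 − 6) = 361.69/11.0 = 32.881 mL/cmH2O.
τ = R × C = 9.677 × 0.03288 L/cmH2O = 0.3182 s.
Fraction remaining = e^(−Te/τ) = e^(−0.38/0.3182) = 0.3029; trapped volume = 361.69 × 0.3029 = 109.56 mL.
Additional alveolar pressure from trapping ≈ V_trapped / C = 109.56 / 32.881 = 3.332 cmH2O.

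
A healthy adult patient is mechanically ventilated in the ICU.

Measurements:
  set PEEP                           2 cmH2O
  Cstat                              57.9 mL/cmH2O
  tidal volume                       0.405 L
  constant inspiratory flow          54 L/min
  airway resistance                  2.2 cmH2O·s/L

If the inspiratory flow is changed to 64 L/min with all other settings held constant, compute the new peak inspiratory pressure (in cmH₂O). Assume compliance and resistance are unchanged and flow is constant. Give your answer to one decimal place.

Flow: 54 L/min ÷ 60 = 0.9 L/s.
New flow: 64 L/min ÷ 60 = 1.0667 L/s.
PIP = Vt/C + R·V̇ + PEEP (constant-flow equation of motion).
Only the resistive term changes: ΔPIP = R × ΔV̇ = 2.2 × (1.0667 − 0.9) = 2.2 × 0.1667 = 0.3667 cmH2O.
Original PIP = 405/57.9 + 2.2×0.9 + 2 = 10.975 cmH2O; new PIP = 10.975 + (0.3667) = 11.342 cmH2O.

11.3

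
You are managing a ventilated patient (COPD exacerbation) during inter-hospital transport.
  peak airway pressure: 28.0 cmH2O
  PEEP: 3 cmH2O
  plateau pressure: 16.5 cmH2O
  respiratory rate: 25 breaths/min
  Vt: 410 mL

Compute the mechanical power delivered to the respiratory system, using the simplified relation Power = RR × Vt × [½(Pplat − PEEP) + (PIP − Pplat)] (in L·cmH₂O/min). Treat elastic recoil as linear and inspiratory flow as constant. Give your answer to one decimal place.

187.1

Per-breath work = Vt × [½(Pplat−PEEP) + (PIP−Pplat)] = 0.410 × [0.5×13.5 + 11.5] = 0.410 × 18.25 = 7.483 L·cmH2O.
Power = 25 × 7.483 = 187.08 L·cmH2O/min.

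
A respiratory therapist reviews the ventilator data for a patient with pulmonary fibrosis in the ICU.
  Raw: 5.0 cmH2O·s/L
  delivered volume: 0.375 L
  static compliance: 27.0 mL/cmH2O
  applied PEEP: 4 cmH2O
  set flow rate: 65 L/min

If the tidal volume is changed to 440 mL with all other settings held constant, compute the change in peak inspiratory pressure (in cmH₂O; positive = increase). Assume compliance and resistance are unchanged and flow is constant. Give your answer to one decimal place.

PIP = Vt/C + R·V̇ + PEEP (constant-flow equation of motion).
Only the elastic term changes: ΔPIP = ΔVt / C = (440 − 375) / 27.0 = 2.407 cmH2O.

2.4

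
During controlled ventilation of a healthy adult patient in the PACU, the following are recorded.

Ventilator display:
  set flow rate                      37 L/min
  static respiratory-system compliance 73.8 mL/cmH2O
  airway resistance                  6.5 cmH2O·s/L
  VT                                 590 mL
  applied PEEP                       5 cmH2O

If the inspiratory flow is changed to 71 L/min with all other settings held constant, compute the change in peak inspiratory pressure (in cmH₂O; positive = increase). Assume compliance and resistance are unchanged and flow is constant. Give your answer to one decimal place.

3.7

Flow: 37 L/min ÷ 60 = 0.6167 L/s.
New flow: 71 L/min ÷ 60 = 1.1833 L/s.
PIP = Vt/C + R·V̇ + PEEP (constant-flow equation of motion).
Only the resistive term changes: ΔPIP = R × ΔV̇ = 6.5 × (1.1833 − 0.6167) = 6.5 × 0.5666 = 3.683 cmH2O.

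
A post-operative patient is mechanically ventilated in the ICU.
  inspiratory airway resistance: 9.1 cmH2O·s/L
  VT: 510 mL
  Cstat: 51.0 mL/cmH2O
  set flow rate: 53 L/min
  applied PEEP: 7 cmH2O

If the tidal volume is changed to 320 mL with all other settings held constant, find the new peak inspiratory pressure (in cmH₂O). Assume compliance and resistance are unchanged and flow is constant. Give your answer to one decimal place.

21.3

Flow: 53 L/min ÷ 60 = 0.8833 L/s.
PIP = Vt/C + R·V̇ + PEEP (constant-flow equation of motion).
Only the elastic term changes: ΔPIP = ΔVt / C = (320 − 510) / 51.0 = -3.725 cmH2O.
Original PIP = 510/51.0 + 9.1×0.8833 + 7 = 25.038 cmH2O; new PIP = 25.038 + (-3.725) = 21.313 cmH2O.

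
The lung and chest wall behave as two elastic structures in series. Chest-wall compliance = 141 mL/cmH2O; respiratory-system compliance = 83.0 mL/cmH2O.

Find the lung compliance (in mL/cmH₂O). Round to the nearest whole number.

202

1/CL = 1/Crs − 1/Ccw.
1/CL = 1/83.0 − 1/141 = 0.004956.
CL = 201.78 mL/cmH2O.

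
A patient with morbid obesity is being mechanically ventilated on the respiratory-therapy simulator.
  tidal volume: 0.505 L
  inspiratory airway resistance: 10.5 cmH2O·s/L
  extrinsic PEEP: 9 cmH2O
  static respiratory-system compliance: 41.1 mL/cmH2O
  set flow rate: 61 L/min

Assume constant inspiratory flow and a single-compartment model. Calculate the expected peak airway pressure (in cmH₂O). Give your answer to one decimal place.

32.0

Flow: 61 L/min ÷ 60 = 1.0167 L/s.
Equation of motion (constant flow): PIP = Vt/C + R·V̇ + PEEP.
PIP = 505/41.1 + 10.5×1.0167 + 9 = 12.287 + 10.675 + 9 = 31.962 cmH2O.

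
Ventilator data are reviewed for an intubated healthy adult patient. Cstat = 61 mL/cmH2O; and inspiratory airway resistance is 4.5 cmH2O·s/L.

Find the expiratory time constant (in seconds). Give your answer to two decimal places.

0.27

τ = R × C = 4.5 × 61 mL/cmH2O = 4.5 × 0.061 L/cmH2O = 0.2745 s.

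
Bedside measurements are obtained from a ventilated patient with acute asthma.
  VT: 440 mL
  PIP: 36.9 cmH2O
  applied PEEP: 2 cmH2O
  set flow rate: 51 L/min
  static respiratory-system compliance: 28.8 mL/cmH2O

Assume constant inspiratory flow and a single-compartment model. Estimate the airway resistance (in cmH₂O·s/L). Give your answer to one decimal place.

Flow: 51 L/min ÷ 60 = 0.85 L/s.
Equation of motion (constant flow): PIP = Vt/C + R·V̇ + PEEP.
R·V̇ = PIP − Vt/C − PEEP = 36.9 − 440/28.8 − 2 = 36.9 − 15.278 − 2 = 19.622 cmH2O.
R = 19.622 / 0.85 = 23.085 cmH2O·s/L.

23.1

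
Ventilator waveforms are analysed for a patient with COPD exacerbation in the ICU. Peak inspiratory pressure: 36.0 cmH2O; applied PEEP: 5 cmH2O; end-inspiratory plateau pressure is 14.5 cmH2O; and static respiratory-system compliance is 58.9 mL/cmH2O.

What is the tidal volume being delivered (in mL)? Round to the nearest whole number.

Vt = Cstat × (Pplat − PEEP) = 58.9 × (14.5 − 5) = 58.9 × 9.5 = 559.55 mL.

560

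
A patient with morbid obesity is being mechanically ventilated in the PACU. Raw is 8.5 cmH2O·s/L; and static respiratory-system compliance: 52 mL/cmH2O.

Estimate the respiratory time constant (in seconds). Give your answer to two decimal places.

0.44

τ = R × C = 8.5 × 52 mL/cmH2O = 8.5 × 0.052 L/cmH2O = 0.442 s.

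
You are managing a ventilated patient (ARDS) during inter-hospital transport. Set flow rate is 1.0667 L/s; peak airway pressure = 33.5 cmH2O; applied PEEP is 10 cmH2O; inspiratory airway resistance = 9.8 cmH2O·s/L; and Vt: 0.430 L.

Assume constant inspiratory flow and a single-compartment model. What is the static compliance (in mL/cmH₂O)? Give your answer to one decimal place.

33.0

Equation of motion (constant flow): PIP = Vt/C + R·V̇ + PEEP.
Vt/C = PIP − R·V̇ − PEEP = 33.5 − 9.8×1.0667 − 10 = 33.5 − 10.454 − 10 = 13.046 cmH2O.
C = Vt / 13.046 = 430 / 13.046 = 32.96 mL/cmH2O.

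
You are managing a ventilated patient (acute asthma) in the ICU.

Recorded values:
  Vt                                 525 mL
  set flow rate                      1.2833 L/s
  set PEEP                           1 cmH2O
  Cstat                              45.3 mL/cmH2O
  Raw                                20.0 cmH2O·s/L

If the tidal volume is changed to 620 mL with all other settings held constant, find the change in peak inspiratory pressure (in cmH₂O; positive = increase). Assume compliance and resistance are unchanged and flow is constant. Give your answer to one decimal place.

2.1

PIP = Vt/C + R·V̇ + PEEP (constant-flow equation of motion).
Only the elastic term changes: ΔPIP = ΔVt / C = (620 − 525) / 45.3 = 2.097 cmH2O.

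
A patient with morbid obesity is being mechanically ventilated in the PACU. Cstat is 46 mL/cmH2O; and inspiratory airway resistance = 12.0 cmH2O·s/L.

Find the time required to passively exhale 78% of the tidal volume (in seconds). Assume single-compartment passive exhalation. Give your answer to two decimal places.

0.84

τ = R × C = 12.0 × 46 mL/cmH2O = 12.0 × 0.046 L/cmH2O = 0.552 s.
Exhaled fraction f = 1 − e^(−t/τ) → t = −τ·ln(1 − f) = −0.552·ln(0.22) = 0.8358 s.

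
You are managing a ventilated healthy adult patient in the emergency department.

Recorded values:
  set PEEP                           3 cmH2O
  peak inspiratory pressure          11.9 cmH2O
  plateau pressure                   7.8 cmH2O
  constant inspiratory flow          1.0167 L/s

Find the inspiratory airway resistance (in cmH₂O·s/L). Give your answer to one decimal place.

4.0

Raw = (PIP − Pplat) / flow = (11.9 − 7.8) / 1.0167 = 4.1 / 1.0167 = 4.033 cmH2O·s/L.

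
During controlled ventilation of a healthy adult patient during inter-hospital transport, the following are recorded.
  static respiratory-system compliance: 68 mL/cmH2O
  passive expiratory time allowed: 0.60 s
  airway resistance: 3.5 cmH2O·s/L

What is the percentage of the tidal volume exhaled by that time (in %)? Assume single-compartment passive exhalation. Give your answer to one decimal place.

92.0

τ = R × C = 3.5 × 68 mL/cmH2O = 3.5 × 0.068 L/cmH2O = 0.238 s.
Passive exhalation: V(t)/V₀ = e^(−t/τ) = e^(−0.60/0.238) = 0.08038.
Fraction exhaled = 1 − 0.08038 = 0.9196 → 91.96%.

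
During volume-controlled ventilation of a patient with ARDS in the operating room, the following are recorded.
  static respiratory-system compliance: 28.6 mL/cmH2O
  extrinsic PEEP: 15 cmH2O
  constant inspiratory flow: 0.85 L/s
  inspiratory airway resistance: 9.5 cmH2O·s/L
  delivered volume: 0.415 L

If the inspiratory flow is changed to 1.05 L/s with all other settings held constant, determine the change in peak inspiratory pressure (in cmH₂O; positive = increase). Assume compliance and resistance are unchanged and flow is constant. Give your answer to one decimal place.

1.9

PIP = Vt/C + R·V̇ + PEEP (constant-flow equation of motion).
Only the resistive term changes: ΔPIP = R × ΔV̇ = 9.5 × (1.05 − 0.85) = 9.5 × 0.2 = 1.9 cmH2O.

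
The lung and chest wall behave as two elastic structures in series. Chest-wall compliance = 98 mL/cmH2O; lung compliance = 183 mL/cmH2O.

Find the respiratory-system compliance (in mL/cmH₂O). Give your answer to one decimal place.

Lung and chest wall are elastances in series: 1/Crs = 1/CL + 1/Ccw.
1/Crs = 1/183 + 1/98 = 0.01567.
Crs = 63.816 mL/cmH2O.

63.8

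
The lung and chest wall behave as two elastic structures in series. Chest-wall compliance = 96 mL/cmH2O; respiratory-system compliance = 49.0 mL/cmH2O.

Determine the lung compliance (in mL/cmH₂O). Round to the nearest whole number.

100

1/CL = 1/Crs − 1/Ccw.
1/CL = 1/49.0 − 1/96 = 0.009991.
CL = 100.09 mL/cmH2O.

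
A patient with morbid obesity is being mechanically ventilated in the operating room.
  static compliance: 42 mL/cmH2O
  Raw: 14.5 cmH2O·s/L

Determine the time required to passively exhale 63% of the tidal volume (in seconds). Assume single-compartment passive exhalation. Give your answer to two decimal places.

0.61

τ = R × C = 14.5 × 42 mL/cmH2O = 14.5 × 0.042 L/cmH2O = 0.609 s.
Exhaled fraction f = 1 − e^(−t/τ) → t = −τ·ln(1 − f) = −0.609·ln(0.37) = 0.6055 s.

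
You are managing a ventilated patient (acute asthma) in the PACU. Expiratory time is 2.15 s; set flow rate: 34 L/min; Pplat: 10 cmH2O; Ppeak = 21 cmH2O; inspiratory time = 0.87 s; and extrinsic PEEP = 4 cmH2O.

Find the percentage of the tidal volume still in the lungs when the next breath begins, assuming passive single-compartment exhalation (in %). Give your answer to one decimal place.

26.0

Flow: 34 L/min ÷ 60 = 0.5667 L/s.
Vt = flow × Ti = 0.5667 L/s × 0.87 s × 1000 mL/L = 493.03 mL.
R = (PIP − Pplat)/V̇ = (21 − 10) / 0.5667 = 11.0/0.5667 = 19.411 cmH2O·s/L.
C = Vt/(Pplat − PEEP) = 493.03 / (10 − 4) = 493.03/6.0 = 82.172 mL/cmH2O.
τ = R × C = 19.411 × 0.08217 L/cmH2O = 1.595 s.
Fraction remaining at end-expiration = e^(−Te/τ) = e^(−2.15/1.595) = 0.2598 → 25.98%.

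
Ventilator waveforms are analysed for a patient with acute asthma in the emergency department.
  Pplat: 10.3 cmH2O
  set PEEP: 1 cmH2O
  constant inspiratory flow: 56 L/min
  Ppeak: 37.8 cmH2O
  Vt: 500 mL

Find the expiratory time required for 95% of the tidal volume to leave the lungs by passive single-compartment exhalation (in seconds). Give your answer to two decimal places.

Flow: 56 L/min ÷ 60 = 0.9333 L/s.
R = (PIP − Pplat)/V̇ = (37.8 − 10.3) / 0.9333 = 27.5/0.9333 = 29.465 cmH2O·s/L.
C = Vt/(Pplat − PEEP) = 500.0 / (10.3 − 1) = 500.0/9.3 = 53.763 mL/cmH2O.
τ = R × C = 29.465 × 0.05376 L/cmH2O = 1.584 s.
t = −τ·ln(1 − 0.95) = −1.584·ln(0.05) = 4.745 s.

4.75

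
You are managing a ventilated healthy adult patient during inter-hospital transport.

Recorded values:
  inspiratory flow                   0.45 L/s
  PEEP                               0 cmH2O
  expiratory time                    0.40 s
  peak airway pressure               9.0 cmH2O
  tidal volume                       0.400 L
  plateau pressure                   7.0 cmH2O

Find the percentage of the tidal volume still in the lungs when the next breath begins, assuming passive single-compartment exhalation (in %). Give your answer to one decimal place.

R = (PIP − Pplat)/V̇ = (9.0 − 7.0) / 0.45 = 2.0/0.45 = 4.444 cmH2O·s/L.
C = Vt/(Pplat − PEEP) = 400.0 / (7.0 − 0) = 400.0/7.0 = 57.143 mL/cmH2O.
τ = R × C = 4.444 × 0.05714 L/cmH2O = 0.2539 s.
Fraction remaining at end-expiration = e^(−Te/τ) = e^(−0.40/0.2539) = 0.2069 → 20.69%.

20.7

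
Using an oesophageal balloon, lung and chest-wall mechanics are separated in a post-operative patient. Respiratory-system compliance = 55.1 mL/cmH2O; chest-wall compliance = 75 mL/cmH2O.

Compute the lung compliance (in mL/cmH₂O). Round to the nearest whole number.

208

1/CL = 1/Crs − 1/Ccw.
1/CL = 1/55.1 − 1/75 = 0.004815.
CL = 207.68 mL/cmH2O.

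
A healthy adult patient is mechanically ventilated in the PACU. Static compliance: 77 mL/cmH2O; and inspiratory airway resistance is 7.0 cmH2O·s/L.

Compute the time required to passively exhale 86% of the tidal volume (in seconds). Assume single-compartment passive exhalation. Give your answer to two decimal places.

τ = R × C = 7.0 × 77 mL/cmH2O = 7.0 × 0.077 L/cmH2O = 0.539 s.
Exhaled fraction f = 1 − e^(−t/τ) → t = −τ·ln(1 − f) = −0.539·ln(0.14) = 1.06 s.

1.06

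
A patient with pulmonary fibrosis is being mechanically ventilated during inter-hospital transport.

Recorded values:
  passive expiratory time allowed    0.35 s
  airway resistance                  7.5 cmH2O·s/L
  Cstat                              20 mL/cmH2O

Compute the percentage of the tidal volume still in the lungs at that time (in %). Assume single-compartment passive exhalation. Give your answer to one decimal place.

9.7

τ = R × C = 7.5 × 20 mL/cmH2O = 7.5 × 0.020 L/cmH2O = 0.15 s.
Passive exhalation: V(t)/V₀ = e^(−t/τ) = e^(−0.35/0.15) = 0.09697.
Fraction remaining = 0.09697 → 9.697%.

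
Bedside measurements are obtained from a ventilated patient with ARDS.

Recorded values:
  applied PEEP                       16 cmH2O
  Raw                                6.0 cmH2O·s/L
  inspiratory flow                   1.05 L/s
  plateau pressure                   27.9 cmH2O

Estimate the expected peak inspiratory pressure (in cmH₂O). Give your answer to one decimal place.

PIP = Pplat + Raw × flow = 27.9 + 6.0 × 1.05 = 27.9 + 6.3 = 34.2 cmH2O.

34.2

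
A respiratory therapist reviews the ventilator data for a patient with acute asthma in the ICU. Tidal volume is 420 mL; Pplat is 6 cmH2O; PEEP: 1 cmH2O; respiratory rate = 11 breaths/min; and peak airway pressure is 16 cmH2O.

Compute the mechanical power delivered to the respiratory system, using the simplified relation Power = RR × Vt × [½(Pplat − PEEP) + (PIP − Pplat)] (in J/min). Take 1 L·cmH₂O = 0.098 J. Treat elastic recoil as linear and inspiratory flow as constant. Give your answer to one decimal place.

Per-breath work = Vt × [½(Pplat−PEEP) + (PIP−Pplat)] = 0.420 × [0.5×5.0 + 10.0] = 0.420 × 12.5 = 5.25 L·cmH2O.
Power = 11 × 5.25 = 57.75 L·cmH2O/min.
× 0.098 J/(L·cmH2O) → 5.66 J/min.

5.7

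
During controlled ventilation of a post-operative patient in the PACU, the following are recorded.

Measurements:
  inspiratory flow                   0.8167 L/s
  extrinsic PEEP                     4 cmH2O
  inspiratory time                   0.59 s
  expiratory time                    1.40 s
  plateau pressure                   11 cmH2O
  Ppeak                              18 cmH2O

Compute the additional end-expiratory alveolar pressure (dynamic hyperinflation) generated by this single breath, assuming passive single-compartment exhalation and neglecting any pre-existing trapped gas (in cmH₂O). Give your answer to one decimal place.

0.7

Vt = flow × Ti = 0.8167 L/s × 0.59 s × 1000 mL/L = 481.85 mL.
R = (PIP − Pplat)/V̇ = (18 − 11) / 0.8167 = 7.0/0.8167 = 8.571 cmH2O·s/L.
C = Vt/(Pplat − PEEP) = 481.85 / (11 − 4) = 481.85/7.0 = 68.836 mL/cmH2O.
τ = R × C = 8.571 × 0.06884 L/cmH2O = 0.59 s.
Fraction remaining = e^(−Te/τ) = e^(−1.40/0.59) = 0.09321; trapped volume = 481.85 × 0.09321 = 44.913 mL.
Additional alveolar pressure from trapping ≈ V_trapped / C = 44.913 / 68.836 = 0.6525 cmH2O.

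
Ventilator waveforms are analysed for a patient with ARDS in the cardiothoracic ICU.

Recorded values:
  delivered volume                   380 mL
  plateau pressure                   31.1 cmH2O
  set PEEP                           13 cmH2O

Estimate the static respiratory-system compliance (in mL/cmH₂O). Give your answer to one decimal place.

21.0

Cstat = Vt / (Pplat − PEEP) = 380 / (31.1 − 13) = 380 / 18.1 = 20.994 mL/cmH2O.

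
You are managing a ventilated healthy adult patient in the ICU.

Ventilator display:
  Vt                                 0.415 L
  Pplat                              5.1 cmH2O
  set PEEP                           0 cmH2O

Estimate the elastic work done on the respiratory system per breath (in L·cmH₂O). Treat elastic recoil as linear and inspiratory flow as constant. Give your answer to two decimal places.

Elastic work ≈ ½ × (Pplat − PEEP) × Vt = 0.5 × (5.1 − 0) × 0.415 L = 0.5 × 5.1 × 0.415 = 1.058 L·cmH2O.

1.06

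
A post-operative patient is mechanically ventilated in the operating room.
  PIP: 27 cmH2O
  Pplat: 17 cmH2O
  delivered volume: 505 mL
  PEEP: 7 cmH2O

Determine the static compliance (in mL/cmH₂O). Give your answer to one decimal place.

Cstat = Vt / (Pplat − PEEP) = 505 / (17 − 7) = 505 / 10.0 = 50.5 mL/cmH2O.

50.5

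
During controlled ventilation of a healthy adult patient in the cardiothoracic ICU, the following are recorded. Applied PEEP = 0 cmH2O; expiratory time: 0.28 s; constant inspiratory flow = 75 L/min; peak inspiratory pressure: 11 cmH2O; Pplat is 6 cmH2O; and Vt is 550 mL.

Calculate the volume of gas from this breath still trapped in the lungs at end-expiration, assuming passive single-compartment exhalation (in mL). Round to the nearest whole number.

256

Flow: 75 L/min ÷ 60 = 1.25 L/s.
R = (PIP − Pplat)/V̇ = (11 − 6) / 1.25 = 5.0/1.25 = 4.0 cmH2O·s/L.
C = Vt/(Pplat − PEEP) = 550.0 / (6 − 0) = 550.0/6.0 = 91.667 mL/cmH2O.
τ = R × C = 4.0 × 0.09167 L/cmH2O = 0.3667 s.
Fraction remaining = e^(−Te/τ) = e^(−0.28/0.3667) = 0.466.
Trapped volume = 550.0 × 0.466 = 256.3 mL.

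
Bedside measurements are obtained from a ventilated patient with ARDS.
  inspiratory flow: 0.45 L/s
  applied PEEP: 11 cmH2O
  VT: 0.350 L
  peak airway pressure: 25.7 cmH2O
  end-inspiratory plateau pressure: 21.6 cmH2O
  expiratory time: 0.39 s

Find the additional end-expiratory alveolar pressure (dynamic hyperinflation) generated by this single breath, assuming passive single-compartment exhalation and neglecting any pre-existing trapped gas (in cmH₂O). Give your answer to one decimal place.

R = (PIP − Pplat)/V̇ = (25.7 − 21.6) / 0.45 = 4.1/0.45 = 9.111 cmH2O·s/L.
C = Vt/(Pplat − PEEP) = 350.0 / (21.6 − 11) = 350.0/10.6 = 33.019 mL/cmH2O.
τ = R × C = 9.111 × 0.03302 L/cmH2O = 0.3008 s.
Fraction remaining = e^(−Te/τ) = e^(−0.39/0.3008) = 0.2735; trapped volume = 350.0 × 0.2735 = 95.725 mL.
Additional alveolar pressure from trapping ≈ V_trapped / C = 95.725 / 33.019 = 2.899 cmH2O.

2.9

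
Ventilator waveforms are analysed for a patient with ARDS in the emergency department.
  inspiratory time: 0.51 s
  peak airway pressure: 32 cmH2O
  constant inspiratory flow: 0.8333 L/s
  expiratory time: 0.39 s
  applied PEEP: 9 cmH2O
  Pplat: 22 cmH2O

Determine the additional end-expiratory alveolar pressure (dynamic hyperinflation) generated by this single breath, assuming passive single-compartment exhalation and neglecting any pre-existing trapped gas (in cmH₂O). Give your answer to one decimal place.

4.8

Vt = flow × Ti = 0.8333 L/s × 0.51 s × 1000 mL/L = 424.98 mL.
R = (PIP − Pplat)/V̇ = (32 − 22) / 0.8333 = 10.0/0.8333 = 12.0 cmH2O·s/L.
C = Vt/(Pplat − PEEP) = 424.98 / (22 − 9) = 424.98/13.0 = 32.691 mL/cmH2O.
τ = R × C = 12.0 × 0.03269 L/cmH2O = 0.3923 s.
Fraction remaining = e^(−Te/τ) = e^(−0.39/0.3923) = 0.37; trapped volume = 424.98 × 0.37 = 157.24 mL.
Additional alveolar pressure from trapping ≈ V_trapped / C = 157.24 / 32.691 = 4.81 cmH2O.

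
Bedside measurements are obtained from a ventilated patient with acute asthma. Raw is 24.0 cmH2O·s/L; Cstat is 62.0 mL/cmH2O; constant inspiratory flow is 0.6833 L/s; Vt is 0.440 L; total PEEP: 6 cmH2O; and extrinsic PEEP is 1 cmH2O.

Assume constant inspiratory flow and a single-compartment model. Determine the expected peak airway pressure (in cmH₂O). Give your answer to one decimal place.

29.5

Total PEEP = 6 cmH2O (set 1 + intrinsic 5); this is the baseline alveolar pressure.
Equation of motion (constant flow): PIP = Vt/C + R·V̇ + PEEP.
PIP = 440/62.0 + 24.0×0.6833 + 6 = 7.097 + 16.399 + 6 = 29.496 cmH2O.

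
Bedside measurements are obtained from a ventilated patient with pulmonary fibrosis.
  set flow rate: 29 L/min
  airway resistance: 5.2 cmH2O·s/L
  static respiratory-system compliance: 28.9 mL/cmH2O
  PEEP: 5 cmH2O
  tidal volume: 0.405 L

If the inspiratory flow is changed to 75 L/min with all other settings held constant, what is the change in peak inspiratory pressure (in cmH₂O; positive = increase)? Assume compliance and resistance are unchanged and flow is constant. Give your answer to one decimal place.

Flow: 29 L/min ÷ 60 = 0.4833 L/s.
New flow: 75 L/min ÷ 60 = 1.25 L/s.
PIP = Vt/C + R·V̇ + PEEP (constant-flow equation of motion).
Only the resistive term changes: ΔPIP = R × ΔV̇ = 5.2 × (1.25 − 0.4833) = 5.2 × 0.7667 = 3.987 cmH2O.

4.0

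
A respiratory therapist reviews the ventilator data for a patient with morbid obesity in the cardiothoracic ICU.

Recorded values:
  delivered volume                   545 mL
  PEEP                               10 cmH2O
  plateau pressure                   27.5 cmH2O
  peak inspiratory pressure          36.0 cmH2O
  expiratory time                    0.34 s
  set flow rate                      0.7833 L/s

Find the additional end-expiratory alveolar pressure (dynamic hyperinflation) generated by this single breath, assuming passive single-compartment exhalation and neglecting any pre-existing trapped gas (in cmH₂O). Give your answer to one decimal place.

R = (PIP − Pplat)/V̇ = (36.0 − 27.5) / 0.7833 = 8.5/0.7833 = 10.852 cmH2O·s/L.
C = Vt/(Pplat − PEEP) = 545.0 / (27.5 − 10) = 545.0/17.5 = 31.143 mL/cmH2O.
τ = R × C = 10.852 × 0.03114 L/cmH2O = 0.3379 s.
Fraction remaining = e^(−Te/τ) = e^(−0.34/0.3379) = 0.3656; trapped volume = 545.0 × 0.3656 = 199.25 mL.
Additional alveolar pressure from trapping ≈ V_trapped / C = 199.25 / 31.143 = 6.398 cmH2O.

6.4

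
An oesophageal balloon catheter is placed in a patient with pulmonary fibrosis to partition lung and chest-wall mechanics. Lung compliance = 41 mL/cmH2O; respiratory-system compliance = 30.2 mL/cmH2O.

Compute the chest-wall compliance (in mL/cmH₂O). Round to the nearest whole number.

1/Ccw = 1/Crs − 1/CL.
1/Ccw = 1/30.2 − 1/41 = 0.008722.
Ccw = 114.65 mL/cmH2O.

115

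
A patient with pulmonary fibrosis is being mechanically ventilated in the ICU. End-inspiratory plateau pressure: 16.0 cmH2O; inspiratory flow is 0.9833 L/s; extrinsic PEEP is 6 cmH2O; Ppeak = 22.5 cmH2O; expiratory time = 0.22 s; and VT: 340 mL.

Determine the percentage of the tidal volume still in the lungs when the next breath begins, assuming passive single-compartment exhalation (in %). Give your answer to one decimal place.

37.6

R = (PIP − Pplat)/V̇ = (22.5 − 16.0) / 0.9833 = 6.5/0.9833 = 6.61 cmH2O·s/L.
C = Vt/(Pplat − PEEP) = 340.0 / (16.0 − 6) = 340.0/10.0 = 34.0 mL/cmH2O.
τ = R × C = 6.61 × 0.034 L/cmH2O = 0.2247 s.
Fraction remaining at end-expiration = e^(−Te/τ) = e^(−0.22/0.2247) = 0.3757 → 37.57%.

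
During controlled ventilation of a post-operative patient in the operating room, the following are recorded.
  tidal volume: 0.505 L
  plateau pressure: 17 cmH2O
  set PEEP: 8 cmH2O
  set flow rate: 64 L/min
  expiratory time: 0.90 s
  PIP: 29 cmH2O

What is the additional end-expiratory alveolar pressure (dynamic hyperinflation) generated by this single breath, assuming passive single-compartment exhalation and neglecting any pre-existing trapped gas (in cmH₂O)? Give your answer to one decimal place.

2.2

Flow: 64 L/min ÷ 60 = 1.0667 L/s.
R = (PIP − Pplat)/V̇ = (29 − 17) / 1.0667 = 12.0/1.0667 = 11.25 cmH2O·s/L.
C = Vt/(Pplat − PEEP) = 505.0 / (17 − 8) = 505.0/9.0 = 56.111 mL/cmH2O.
τ = R × C = 11.25 × 0.05611 L/cmH2O = 0.6312 s.
Fraction remaining = e^(−Te/τ) = e^(−0.90/0.6312) = 0.2403; trapped volume = 505.0 × 0.2403 = 121.35 mL.
Additional alveolar pressure from trapping ≈ V_trapped / C = 121.35 / 56.111 = 2.163 cmH2O.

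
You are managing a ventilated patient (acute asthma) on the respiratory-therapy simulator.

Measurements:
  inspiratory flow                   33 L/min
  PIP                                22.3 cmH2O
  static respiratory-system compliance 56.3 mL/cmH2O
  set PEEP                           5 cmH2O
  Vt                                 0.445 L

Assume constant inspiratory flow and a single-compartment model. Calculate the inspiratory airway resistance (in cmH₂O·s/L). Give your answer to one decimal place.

17.1

Flow: 33 L/min ÷ 60 = 0.55 L/s.
Equation of motion (constant flow): PIP = Vt/C + R·V̇ + PEEP.
R·V̇ = PIP − Vt/C − PEEP = 22.3 − 445/56.3 − 5 = 22.3 − 7.904 − 5 = 9.396 cmH2O.
R = 9.396 / 0.55 = 17.084 cmH2O·s/L.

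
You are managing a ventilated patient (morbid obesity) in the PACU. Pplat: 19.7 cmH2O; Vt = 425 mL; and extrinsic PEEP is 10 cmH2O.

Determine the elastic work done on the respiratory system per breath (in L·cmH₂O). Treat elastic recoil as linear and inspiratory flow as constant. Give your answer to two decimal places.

Elastic work ≈ ½ × (Pplat − PEEP) × Vt = 0.5 × (19.7 − 10) × 0.425 L = 0.5 × 9.7 × 0.425 = 2.061 L·cmH2O.

2.06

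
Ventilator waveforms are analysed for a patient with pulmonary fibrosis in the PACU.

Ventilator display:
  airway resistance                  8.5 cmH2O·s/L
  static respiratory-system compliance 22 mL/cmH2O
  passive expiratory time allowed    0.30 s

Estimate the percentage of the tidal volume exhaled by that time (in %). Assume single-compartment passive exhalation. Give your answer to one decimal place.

τ = R × C = 8.5 × 22 mL/cmH2O = 8.5 × 0.022 L/cmH2O = 0.187 s.
Passive exhalation: V(t)/V₀ = e^(−t/τ) = e^(−0.30/0.187) = 0.201.
Fraction exhaled = 1 − 0.201 = 0.799 → 79.9%.

79.9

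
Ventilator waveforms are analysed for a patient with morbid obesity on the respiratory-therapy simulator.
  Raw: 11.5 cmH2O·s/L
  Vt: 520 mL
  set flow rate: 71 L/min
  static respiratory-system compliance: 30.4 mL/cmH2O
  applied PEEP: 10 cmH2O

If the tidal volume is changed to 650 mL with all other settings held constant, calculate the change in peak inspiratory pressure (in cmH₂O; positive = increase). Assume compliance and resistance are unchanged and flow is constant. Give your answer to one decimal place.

PIP = Vt/C + R·V̇ + PEEP (constant-flow equation of motion).
Only the elastic term changes: ΔPIP = ΔVt / C = (650 − 520) / 30.4 = 4.276 cmH2O.

4.3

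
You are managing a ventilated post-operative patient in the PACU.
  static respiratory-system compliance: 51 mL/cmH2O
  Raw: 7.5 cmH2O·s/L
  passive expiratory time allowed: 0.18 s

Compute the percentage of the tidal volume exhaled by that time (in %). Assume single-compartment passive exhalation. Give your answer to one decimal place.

τ = R × C = 7.5 × 51 mL/cmH2O = 7.5 × 0.051 L/cmH2O = 0.3825 s.
Passive exhalation: V(t)/V₀ = e^(−t/τ) = e^(−0.18/0.3825) = 0.6246.
Fraction exhaled = 1 − 0.6246 = 0.3754 → 37.54%.

37.5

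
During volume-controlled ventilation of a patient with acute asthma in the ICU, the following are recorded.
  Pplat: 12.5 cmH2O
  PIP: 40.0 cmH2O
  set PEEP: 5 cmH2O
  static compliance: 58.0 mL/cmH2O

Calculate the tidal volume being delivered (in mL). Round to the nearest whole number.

Vt = Cstat × (Pplat − PEEP) = 58.0 × (12.5 − 5) = 58.0 × 7.5 = 435.0 mL.

435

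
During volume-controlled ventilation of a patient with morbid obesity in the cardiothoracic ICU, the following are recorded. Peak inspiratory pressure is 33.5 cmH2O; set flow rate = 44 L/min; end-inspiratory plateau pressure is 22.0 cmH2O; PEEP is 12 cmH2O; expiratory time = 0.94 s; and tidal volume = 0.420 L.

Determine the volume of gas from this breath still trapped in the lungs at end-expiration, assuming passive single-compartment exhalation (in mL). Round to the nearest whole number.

101

Flow: 44 L/min ÷ 60 = 0.7333 L/s.
R = (PIP − Pplat)/V̇ = (33.5 − 22.0) / 0.7333 = 11.5/0.7333 = 15.683 cmH2O·s/L.
C = Vt/(Pplat − PEEP) = 420.0 / (22.0 − 12) = 420.0/10.0 = 42.0 mL/cmH2O.
τ = R × C = 15.683 × 0.042 L/cmH2O = 0.6587 s.
Fraction remaining = e^(−Te/τ) = e^(−0.94/0.6587) = 0.24.
Trapped volume = 420.0 × 0.24 = 100.8 mL.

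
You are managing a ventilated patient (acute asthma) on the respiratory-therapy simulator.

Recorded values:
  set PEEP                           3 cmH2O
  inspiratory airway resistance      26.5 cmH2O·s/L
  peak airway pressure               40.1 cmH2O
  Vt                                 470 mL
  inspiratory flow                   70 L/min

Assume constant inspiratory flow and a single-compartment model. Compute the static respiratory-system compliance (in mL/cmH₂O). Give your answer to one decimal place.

76.0

Flow: 70 L/min ÷ 60 = 1.1667 L/s.
Equation of motion (constant flow): PIP = Vt/C + R·V̇ + PEEP.
Vt/C = PIP − R·V̇ − PEEP = 40.1 − 26.5×1.1667 − 3 = 40.1 − 30.918 − 3 = 6.182 cmH2O.
C = Vt / 6.182 = 470 / 6.182 = 76.027 mL/cmH2O.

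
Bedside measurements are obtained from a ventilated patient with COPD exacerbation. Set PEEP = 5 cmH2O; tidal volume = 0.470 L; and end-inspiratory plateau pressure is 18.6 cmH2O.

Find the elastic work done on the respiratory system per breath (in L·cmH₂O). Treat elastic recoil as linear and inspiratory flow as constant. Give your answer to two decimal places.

Elastic work ≈ ½ × (Pplat − PEEP) × Vt = 0.5 × (18.6 − 5) × 0.470 L = 0.5 × 13.6 × 0.470 = 3.196 L·cmH2O.

3.20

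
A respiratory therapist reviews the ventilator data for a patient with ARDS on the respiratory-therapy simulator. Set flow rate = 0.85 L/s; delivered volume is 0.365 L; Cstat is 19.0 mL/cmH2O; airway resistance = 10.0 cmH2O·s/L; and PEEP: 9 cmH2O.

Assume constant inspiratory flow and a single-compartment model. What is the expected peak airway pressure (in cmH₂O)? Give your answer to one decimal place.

Equation of motion (constant flow): PIP = Vt/C + R·V̇ + PEEP.
PIP = 365/19.0 + 10.0×0.85 + 9 = 19.211 + 8.5 + 9 = 36.711 cmH2O.

36.7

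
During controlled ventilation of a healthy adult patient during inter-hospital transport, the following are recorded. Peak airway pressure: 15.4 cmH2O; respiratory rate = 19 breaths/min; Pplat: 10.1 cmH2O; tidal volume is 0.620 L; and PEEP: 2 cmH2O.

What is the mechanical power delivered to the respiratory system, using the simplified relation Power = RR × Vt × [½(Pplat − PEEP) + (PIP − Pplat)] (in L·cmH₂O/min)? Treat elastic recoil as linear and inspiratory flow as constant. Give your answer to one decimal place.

110.1

Per-breath work = Vt × [½(Pplat−PEEP) + (PIP−Pplat)] = 0.620 × [0.5×8.1 + 5.3] = 0.620 × 9.35 = 5.797 L·cmH2O.
Power = 19 × 5.797 = 110.14 L·cmH2O/min.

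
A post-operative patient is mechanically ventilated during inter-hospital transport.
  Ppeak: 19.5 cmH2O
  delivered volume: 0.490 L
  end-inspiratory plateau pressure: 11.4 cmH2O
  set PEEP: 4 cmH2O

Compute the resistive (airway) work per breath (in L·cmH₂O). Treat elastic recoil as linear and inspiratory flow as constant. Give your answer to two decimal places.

With constant inspiratory flow the resistive pressure is constant at PIP − Pplat = 19.5 − 11.4 = 8.1 cmH2O, so resistive work = 8.1 × 0.490 = 3.969 L·cmH2O.

3.97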